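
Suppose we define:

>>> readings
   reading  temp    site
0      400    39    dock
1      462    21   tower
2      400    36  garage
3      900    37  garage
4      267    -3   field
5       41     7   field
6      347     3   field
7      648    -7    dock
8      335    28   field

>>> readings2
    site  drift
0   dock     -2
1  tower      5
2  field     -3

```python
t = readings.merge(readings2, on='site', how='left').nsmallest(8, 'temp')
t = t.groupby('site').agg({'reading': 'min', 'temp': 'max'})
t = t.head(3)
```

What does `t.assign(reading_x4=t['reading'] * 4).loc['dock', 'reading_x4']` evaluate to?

2592

merge on 'site' (how='left') → 9 rows:
   reading  temp    site  drift
0      400    39    dock   -2.0
1      462    21   tower    5.0
2      400    36  garage    NaN
3      900    37  garage    NaN
4      267    -3   field   -3.0
5       41     7   field   -3.0
6      347     3   field   -3.0
7      648    -7    dock   -2.0
8      335    28   field   -3.0
take 8 rows with smallest temp:
   reading  temp    site  drift
7      648    -7    dock   -2.0
4      267    -3   field   -3.0
6      347     3   field   -3.0
5       41     7   field   -3.0
1      462    21   tower    5.0
8      335    28   field   -3.0
2      400    36  garage    NaN
3      900    37  garage    NaN
group by site: min(reading), max(temp):
        reading  temp
site                 
dock        648    -7
field        41    28
garage      400    37
tower       462    21
take first 3 rows:
        reading  temp
site                 
dock        648    -7
field        41    28
garage      400    37
add column reading_x4 = t['reading'] * 4:
        reading  temp  reading_x4
site                             
dock        648    -7        2592
field        41    28         164
garage      400    37        1600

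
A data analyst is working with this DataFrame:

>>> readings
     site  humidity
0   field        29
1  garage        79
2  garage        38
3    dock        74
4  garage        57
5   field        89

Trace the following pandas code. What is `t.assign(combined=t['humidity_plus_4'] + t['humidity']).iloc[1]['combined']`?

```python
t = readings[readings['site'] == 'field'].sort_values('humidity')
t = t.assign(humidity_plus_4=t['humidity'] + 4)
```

filter rows where site == 'field':
    site  humidity
0  field        29
5  field        89
sort by humidity:
    site  humidity
0  field        29
5  field        89
add column humidity_plus_4 = t['humidity'] + 4:
    site  humidity  humidity_plus_4
0  field        29               33
5  field        89               93
add column combined = t['humidity_plus_4'] + t['humidity']:
    site  humidity  humidity_plus_4  combined
0  field        29               33        62
5  field        89               93       182
The value at position 1, column 'combined' is 182.

182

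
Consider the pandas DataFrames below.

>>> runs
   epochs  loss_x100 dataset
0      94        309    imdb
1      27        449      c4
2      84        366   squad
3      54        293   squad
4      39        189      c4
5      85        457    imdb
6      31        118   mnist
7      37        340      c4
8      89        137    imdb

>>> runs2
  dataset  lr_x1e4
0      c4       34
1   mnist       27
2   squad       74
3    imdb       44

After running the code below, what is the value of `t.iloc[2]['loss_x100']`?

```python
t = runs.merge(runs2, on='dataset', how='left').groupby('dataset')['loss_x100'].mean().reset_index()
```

118.0

merge on 'dataset' (how='left') → 9 rows:
   epochs  loss_x100 dataset  lr_x1e4
0      94        309    imdb       44
1      27        449      c4       34
2      84        366   squad       74
3      54        293   squad       74
4      39        189      c4       34
5      85        457    imdb       44
6      31        118   mnist       27
7      37        340      c4       34
8      89        137    imdb       44
group by dataset, mean of loss_x100:
dataset
c4       326.0
imdb     301.0
mnist    118.0
squad    329.5
Name: loss_x100, dtype: float64
reset_index():
  dataset  loss_x100
0      c4      326.0
1    imdb      301.0
2   mnist      118.0
3   squad      329.5
Taking the value at position 2, column 'loss_x100' gives 118.0.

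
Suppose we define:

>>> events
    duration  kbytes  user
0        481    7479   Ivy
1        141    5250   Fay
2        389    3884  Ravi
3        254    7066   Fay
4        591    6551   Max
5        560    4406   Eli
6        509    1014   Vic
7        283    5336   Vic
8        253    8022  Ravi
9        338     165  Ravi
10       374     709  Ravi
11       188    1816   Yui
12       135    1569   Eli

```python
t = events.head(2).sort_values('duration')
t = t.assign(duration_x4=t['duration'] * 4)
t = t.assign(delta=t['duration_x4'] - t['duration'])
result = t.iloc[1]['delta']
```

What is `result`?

1443

take first 2 rows:
   duration  kbytes user
0       481    7479  Ivy
1       141    5250  Fay
sort by duration:
   duration  kbytes user
1       141    5250  Fay
0       481    7479  Ivy
add column duration_x4 = t['duration'] * 4:
   duration  kbytes user  duration_x4
1       141    5250  Fay          564
0       481    7479  Ivy         1924
add column delta = t['duration_x4'] - t['duration']:
   duration  kbytes user  duration_x4  delta
1       141    5250  Fay          564    423
0       481    7479  Ivy         1924   1443
Hence 1443.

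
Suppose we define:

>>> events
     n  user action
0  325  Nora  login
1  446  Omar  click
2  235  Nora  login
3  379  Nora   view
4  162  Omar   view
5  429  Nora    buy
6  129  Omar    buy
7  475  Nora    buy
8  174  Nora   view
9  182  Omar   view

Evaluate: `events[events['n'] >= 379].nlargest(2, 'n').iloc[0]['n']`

filter rows where n >= 379:
     n  user action
1  446  Omar  click
3  379  Nora   view
5  429  Nora    buy
7  475  Nora    buy
take 2 rows with largest n:
     n  user action
7  475  Nora    buy
1  446  Omar  click
Reading off the value at position 0, column 'n', we get 475.

475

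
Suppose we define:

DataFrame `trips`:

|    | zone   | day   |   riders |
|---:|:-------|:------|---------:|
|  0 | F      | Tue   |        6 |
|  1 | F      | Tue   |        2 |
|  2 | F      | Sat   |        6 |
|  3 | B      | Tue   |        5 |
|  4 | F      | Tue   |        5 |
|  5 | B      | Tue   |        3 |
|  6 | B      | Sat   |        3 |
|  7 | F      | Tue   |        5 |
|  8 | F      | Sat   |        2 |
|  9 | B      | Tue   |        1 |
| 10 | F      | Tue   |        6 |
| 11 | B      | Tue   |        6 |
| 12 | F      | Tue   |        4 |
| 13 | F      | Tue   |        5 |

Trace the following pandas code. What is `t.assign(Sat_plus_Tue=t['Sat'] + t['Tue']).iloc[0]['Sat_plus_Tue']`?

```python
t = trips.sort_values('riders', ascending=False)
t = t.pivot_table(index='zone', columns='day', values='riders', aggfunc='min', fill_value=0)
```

sort by riders descending:
   zone  day  riders
0     F  Tue       6
2     F  Sat       6
10    F  Tue       6
11    B  Tue       6
3     B  Tue       5
4     F  Tue       5
7     F  Tue       5
13    F  Tue       5
12    F  Tue       4
5     B  Tue       3
6     B  Sat       3
1     F  Tue       2
8     F  Sat       2
9     B  Tue       1
pivot: rows=zone, cols=day, min(riders):
day   Sat  Tue
zone          
B       3    1
F       2    2
add column Sat_plus_Tue = t['Sat'] + t['Tue']:
day   Sat  Tue  Sat_plus_Tue
zone                        
B       3    1             4
F       2    2             4
Then the value at position 0, column 'Sat_plus_Tue': 4

4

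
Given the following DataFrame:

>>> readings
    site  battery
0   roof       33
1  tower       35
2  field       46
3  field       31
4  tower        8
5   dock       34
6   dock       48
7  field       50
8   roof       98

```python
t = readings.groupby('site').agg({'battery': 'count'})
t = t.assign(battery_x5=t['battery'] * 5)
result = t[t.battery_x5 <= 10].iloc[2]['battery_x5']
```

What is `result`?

group by site, count of battery:
       battery
site          
dock         2
field        3
roof         2
tower        2
add column battery_x5 = t['battery'] * 5:
       battery  battery_x5
site                      
dock         2          10
field        3          15
roof         2          10
tower        2          10
filter rows where battery_x5 <= 10:
       battery  battery_x5
site                      
dock         2          10
roof         2          10
tower        2          10
Hence 10.

10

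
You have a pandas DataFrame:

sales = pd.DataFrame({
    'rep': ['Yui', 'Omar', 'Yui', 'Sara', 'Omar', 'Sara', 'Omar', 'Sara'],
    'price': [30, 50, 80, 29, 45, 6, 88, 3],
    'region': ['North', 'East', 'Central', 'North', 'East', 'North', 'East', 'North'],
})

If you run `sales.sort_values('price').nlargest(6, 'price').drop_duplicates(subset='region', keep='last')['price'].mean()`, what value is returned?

sort by price:
    rep  price   region
7  Sara      3    North
5  Sara      6    North
3  Sara     29    North
0   Yui     30    North
4  Omar     45     East
1  Omar     50     East
2   Yui     80  Central
6  Omar     88     East
take 6 rows with largest price:
    rep  price   region
6  Omar     88     East
2   Yui     80  Central
1  Omar     50     East
4  Omar     45     East
0   Yui     30    North
3  Sara     29    North
drop duplicate region (keep=last):
    rep  price   region
2   Yui     80  Central
4  Omar     45     East
3  Sara     29    North
Then the mean of column 'price': 51.3333333333

51.3333333333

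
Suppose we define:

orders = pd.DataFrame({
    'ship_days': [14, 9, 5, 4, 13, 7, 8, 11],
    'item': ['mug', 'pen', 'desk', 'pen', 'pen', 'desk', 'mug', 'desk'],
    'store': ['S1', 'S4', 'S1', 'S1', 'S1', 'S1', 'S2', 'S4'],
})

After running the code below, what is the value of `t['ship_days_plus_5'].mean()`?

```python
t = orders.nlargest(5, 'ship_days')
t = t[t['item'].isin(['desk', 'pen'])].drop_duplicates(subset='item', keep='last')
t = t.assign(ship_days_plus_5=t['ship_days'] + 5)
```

take 5 rows with largest ship_days:
   ship_days  item store
0         14   mug    S1
4         13   pen    S1
7         11  desk    S4
1          9   pen    S4
6          8   mug    S2
filter rows where item in ['desk', 'pen']:
   ship_days  item store
4         13   pen    S1
7         11  desk    S4
1          9   pen    S4
drop duplicate item (keep=last):
   ship_days  item store
7         11  desk    S4
1          9   pen    S4
add column ship_days_plus_5 = t['ship_days'] + 5:
   ship_days  item store  ship_days_plus_5
7         11  desk    S4                16
1          9   pen    S4                14
mean of column 'ship_days_plus_5' → 15.0

15.0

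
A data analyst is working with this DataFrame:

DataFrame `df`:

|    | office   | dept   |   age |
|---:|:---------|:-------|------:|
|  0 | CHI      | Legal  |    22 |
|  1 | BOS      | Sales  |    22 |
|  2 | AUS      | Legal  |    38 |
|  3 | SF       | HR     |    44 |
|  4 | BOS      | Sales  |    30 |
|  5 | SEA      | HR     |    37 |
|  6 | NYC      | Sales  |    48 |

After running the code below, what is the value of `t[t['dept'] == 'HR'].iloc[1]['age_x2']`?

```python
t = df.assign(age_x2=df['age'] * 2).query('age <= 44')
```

74

add column age_x2 = df['age'] * 2:
  office   dept  age  age_x2
0    CHI  Legal   22      44
1    BOS  Sales   22      44
2    AUS  Legal   38      76
3     SF     HR   44      88
4    BOS  Sales   30      60
5    SEA     HR   37      74
6    NYC  Sales   48      96
filter rows where age <= 44:
  office   dept  age  age_x2
0    CHI  Legal   22      44
1    BOS  Sales   22      44
2    AUS  Legal   38      76
3     SF     HR   44      88
4    BOS  Sales   30      60
5    SEA     HR   37      74
filter rows where dept == 'HR':
  office dept  age  age_x2
3     SF   HR   44      88
5    SEA   HR   37      74
The value at position 1, column 'age_x2' is 74.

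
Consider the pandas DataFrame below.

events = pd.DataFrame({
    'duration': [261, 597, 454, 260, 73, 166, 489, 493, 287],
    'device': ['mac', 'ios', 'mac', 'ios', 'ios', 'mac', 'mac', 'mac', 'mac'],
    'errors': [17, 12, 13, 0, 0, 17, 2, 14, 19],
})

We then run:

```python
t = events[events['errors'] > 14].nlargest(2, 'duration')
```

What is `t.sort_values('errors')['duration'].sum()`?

548

filter rows where errors > 14:
   duration device  errors
0       261    mac      17
5       166    mac      17
8       287    mac      19
take 2 rows with largest duration:
   duration device  errors
8       287    mac      19
0       261    mac      17
sort by errors:
   duration device  errors
0       261    mac      17
8       287    mac      19
Taking the sum of column 'duration' gives 548.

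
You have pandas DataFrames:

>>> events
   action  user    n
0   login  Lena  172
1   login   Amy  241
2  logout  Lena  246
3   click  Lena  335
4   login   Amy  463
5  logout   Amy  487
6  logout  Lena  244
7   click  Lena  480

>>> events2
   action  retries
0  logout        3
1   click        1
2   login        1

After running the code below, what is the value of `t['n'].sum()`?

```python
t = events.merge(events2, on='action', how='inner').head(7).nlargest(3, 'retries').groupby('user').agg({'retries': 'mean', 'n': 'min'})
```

731

merge on 'action' (how='inner') → 8 rows:
   action  user    n  retries
0   login  Lena  172        1
1   login   Amy  241        1
2  logout  Lena  246        3
3   click  Lena  335        1
4   login   Amy  463        1
5  logout   Amy  487        3
6  logout  Lena  244        3
7   click  Lena  480        1
take first 7 rows:
   action  user    n  retries
0   login  Lena  172        1
1   login   Amy  241        1
2  logout  Lena  246        3
3   click  Lena  335        1
4   login   Amy  463        1
5  logout   Amy  487        3
6  logout  Lena  244        3
take 3 rows with largest retries:
   action  user    n  retries
2  logout  Lena  246        3
5  logout   Amy  487        3
6  logout  Lena  244        3
group by user: mean(retries), min(n):
      retries    n
user              
Amy       3.0  487
Lena      3.0  244
Reading off the sum of column 'n', we get 731.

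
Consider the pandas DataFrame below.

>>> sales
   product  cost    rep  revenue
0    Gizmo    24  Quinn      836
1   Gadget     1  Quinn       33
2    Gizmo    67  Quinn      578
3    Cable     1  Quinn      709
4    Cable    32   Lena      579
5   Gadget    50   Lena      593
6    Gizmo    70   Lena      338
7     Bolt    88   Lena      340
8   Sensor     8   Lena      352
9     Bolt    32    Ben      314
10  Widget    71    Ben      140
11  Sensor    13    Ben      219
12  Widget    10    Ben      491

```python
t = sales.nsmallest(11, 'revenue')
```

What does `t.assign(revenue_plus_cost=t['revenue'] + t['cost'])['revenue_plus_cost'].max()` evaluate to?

take 11 rows with smallest revenue:
   product  cost    rep  revenue
1   Gadget     1  Quinn       33
10  Widget    71    Ben      140
11  Sensor    13    Ben      219
9     Bolt    32    Ben      314
6    Gizmo    70   Lena      338
7     Bolt    88   Lena      340
8   Sensor     8   Lena      352
12  Widget    10    Ben      491
2    Gizmo    67  Quinn      578
4    Cable    32   Lena      579
5   Gadget    50   Lena      593
add column revenue_plus_cost = t['revenue'] + t['cost']:
   product  cost    rep  revenue  revenue_plus_cost
1   Gadget     1  Quinn       33                 34
10  Widget    71    Ben      140                211
11  Sensor    13    Ben      219                232
9     Bolt    32    Ben      314                346
6    Gizmo    70   Lena      338                408
7     Bolt    88   Lena      340                428
8   Sensor     8   Lena      352                360
12  Widget    10    Ben      491                501
2    Gizmo    67  Quinn      578                645
4    Cable    32   Lena      579                611
5   Gadget    50   Lena      593                643
max of column 'revenue_plus_cost' → 645

645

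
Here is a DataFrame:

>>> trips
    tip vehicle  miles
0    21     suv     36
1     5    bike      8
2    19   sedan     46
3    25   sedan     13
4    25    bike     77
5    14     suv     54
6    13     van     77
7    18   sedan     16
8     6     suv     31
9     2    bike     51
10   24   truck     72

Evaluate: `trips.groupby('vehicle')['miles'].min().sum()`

group by vehicle, min of miles:
vehicle
bike      8
sedan    13
suv      31
truck    72
van      77
Name: miles, dtype: int64
Reading off the sum of the resulting series, we get 201.

201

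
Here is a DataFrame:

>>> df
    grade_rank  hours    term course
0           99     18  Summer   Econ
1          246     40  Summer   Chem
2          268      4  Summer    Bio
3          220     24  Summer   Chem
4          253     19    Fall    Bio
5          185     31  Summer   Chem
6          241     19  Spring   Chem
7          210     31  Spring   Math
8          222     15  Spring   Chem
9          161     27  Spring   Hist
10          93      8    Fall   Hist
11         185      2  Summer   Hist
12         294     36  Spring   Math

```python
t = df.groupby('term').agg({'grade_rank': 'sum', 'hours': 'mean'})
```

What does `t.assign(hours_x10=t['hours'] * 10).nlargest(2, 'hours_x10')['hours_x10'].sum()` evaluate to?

454.333333333

group by term: sum(grade_rank), mean(hours):
        grade_rank      hours
term                         
Fall           346  13.500000
Spring        1128  25.600000
Summer        1203  19.833333
add column hours_x10 = t['hours'] * 10:
        grade_rank      hours   hours_x10
term                                     
Fall           346  13.500000  135.000000
Spring        1128  25.600000  256.000000
Summer        1203  19.833333  198.333333
take 2 rows with largest hours_x10:
        grade_rank      hours   hours_x10
term                                     
Spring        1128  25.600000  256.000000
Summer        1203  19.833333  198.333333
Then the sum of column 'hours_x10': 454.333333333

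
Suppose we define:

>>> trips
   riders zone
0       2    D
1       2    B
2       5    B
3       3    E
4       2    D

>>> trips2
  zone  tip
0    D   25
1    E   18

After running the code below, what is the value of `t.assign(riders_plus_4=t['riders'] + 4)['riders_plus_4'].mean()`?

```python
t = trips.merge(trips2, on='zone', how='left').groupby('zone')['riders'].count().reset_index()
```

merge on 'zone' (how='left') → 5 rows:
   riders zone   tip
0       2    D  25.0
1       2    B   NaN
2       5    B   NaN
3       3    E  18.0
4       2    D  25.0
group by zone, count of riders:
zone
B    2
D    2
E    1
Name: riders, dtype: int64
reset_index():
  zone  riders
0    B       2
1    D       2
2    E       1
add column riders_plus_4 = t['riders'] + 4:
  zone  riders  riders_plus_4
0    B       2              6
1    D       2              6
2    E       1              5

5.66666666667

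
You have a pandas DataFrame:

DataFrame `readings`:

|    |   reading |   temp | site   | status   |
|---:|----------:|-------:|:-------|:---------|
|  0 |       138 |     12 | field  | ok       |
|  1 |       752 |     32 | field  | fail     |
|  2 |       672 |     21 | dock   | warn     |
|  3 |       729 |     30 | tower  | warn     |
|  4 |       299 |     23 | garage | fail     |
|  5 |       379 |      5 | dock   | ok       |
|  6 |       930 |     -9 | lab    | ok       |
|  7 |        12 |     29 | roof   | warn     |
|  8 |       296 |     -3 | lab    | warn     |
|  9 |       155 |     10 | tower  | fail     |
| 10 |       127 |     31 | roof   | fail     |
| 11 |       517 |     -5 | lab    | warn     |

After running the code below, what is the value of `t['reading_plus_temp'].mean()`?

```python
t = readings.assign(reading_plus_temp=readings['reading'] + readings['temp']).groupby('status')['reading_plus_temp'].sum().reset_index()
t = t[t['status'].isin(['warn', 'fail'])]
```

add column reading_plus_temp = readings['reading'] + readings['temp']:
    reading  temp    site status  reading_plus_temp
0       138    12   field     ok                150
1       752    32   field   fail                784
2       672    21    dock   warn                693
3       729    30   tower   warn                759
4       299    23  garage   fail                322
5       379     5    dock     ok                384
6       930    -9     lab     ok                921
7        12    29    roof   warn                 41
8       296    -3     lab   warn                293
9       155    10   tower   fail                165
10      127    31    roof   fail                158
11      517    -5     lab   warn                512
group by status, sum of reading_plus_temp:
status
fail    1429
ok      1455
warn    2298
Name: reading_plus_temp, dtype: int64
reset_index():
  status  reading_plus_temp
0   fail               1429
1     ok               1455
2   warn               2298
filter rows where status in ['warn', 'fail']:
  status  reading_plus_temp
0   fail               1429
2   warn               2298
Then the mean of column 'reading_plus_temp': 1863.5

1863.5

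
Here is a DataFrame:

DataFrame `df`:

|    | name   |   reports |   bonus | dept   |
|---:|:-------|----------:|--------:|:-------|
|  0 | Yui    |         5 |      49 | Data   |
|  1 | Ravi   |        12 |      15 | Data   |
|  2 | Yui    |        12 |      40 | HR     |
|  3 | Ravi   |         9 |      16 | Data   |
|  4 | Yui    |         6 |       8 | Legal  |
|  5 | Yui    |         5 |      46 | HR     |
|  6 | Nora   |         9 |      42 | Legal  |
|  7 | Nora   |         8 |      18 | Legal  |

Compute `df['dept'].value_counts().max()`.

3

value_counts of dept:
dept
Data     3
Legal    3
HR       2
Name: count, dtype: int64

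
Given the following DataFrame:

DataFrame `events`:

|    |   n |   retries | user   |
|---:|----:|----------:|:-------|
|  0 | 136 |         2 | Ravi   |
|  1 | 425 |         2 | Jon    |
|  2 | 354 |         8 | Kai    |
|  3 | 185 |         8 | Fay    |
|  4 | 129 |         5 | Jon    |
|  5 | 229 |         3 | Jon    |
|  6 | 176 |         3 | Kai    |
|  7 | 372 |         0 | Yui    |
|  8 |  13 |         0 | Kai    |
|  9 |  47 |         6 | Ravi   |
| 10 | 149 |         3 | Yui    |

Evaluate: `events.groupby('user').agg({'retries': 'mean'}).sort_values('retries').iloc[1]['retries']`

3.33333333333

group by user, mean of retries:
       retries
user          
Fay   8.000000
Jon   3.333333
Kai   3.666667
Ravi  4.000000
Yui   1.500000
sort by retries:
       retries
user          
Yui   1.500000
Jon   3.333333
Kai   3.666667
Ravi  4.000000
Fay   8.000000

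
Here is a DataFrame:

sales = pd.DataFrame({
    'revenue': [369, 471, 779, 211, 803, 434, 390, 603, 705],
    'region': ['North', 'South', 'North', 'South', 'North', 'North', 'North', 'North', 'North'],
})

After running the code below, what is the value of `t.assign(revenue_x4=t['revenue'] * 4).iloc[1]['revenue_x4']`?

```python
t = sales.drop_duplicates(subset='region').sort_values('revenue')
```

drop duplicate region (keep=first):
   revenue region
0      369  North
1      471  South
sort by revenue:
   revenue region
0      369  North
1      471  South
add column revenue_x4 = t['revenue'] * 4:
   revenue region  revenue_x4
0      369  North        1476
1      471  South        1884

1884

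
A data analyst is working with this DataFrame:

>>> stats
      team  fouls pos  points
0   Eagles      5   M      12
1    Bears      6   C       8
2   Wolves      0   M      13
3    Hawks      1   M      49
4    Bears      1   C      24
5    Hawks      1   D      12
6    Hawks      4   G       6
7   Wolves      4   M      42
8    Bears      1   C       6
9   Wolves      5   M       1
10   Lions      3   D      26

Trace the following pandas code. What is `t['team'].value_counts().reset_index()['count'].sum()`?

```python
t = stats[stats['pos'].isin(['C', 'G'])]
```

4

filter rows where pos in ['C', 'G']:
    team  fouls pos  points
1  Bears      6   C       8
4  Bears      1   C      24
6  Hawks      4   G       6
8  Bears      1   C       6
value_counts of team:
team
Bears    3
Hawks    1
Name: count, dtype: int64
reset_index():
    team  count
0  Bears      3
1  Hawks      1
Hence 4.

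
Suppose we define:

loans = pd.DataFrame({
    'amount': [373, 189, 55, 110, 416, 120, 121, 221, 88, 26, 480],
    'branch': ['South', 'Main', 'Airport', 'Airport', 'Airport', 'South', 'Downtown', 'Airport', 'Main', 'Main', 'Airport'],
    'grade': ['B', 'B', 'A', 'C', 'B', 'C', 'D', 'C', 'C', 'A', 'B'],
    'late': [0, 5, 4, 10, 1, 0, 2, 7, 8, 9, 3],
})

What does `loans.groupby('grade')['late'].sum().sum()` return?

group by grade, sum of late:
grade
A    13
B     9
C    25
D     2
Name: late, dtype: int64
So sum() = 49.

49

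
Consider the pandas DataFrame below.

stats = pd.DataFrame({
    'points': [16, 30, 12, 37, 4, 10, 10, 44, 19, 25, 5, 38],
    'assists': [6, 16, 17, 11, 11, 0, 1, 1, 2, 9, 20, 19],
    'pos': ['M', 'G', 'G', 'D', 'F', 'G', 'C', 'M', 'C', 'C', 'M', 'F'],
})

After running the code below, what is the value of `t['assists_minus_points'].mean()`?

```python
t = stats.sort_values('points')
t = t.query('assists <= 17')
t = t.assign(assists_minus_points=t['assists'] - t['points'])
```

-13.3

sort by points:
    points  assists pos
4        4       11   F
10       5       20   M
5       10        0   G
6       10        1   C
2       12       17   G
0       16        6   M
8       19        2   C
9       25        9   C
1       30       16   G
3       37       11   D
11      38       19   F
7       44        1   M
filter rows where assists <= 17:
   points  assists pos
4       4       11   F
5      10        0   G
6      10        1   C
2      12       17   G
0      16        6   M
8      19        2   C
9      25        9   C
1      30       16   G
3      37       11   D
7      44        1   M
add column assists_minus_points = t['assists'] - t['points']:
   points  assists pos  assists_minus_points
4       4       11   F                     7
5      10        0   G                   -10
6      10        1   C                    -9
2      12       17   G                     5
0      16        6   M                   -10
8      19        2   C                   -17
9      25        9   C                   -16
1      30       16   G                   -14
3      37       11   D                   -26
7      44        1   M                   -43
Taking the mean of column 'assists_minus_points' gives -13.3.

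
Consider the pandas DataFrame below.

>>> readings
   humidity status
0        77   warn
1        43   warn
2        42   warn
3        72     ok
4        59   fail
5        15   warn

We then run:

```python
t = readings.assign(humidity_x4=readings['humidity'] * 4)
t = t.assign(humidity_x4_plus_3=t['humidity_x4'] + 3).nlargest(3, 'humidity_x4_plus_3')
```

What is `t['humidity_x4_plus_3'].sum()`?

add column humidity_x4 = readings['humidity'] * 4:
   humidity status  humidity_x4
0        77   warn          308
1        43   warn          172
2        42   warn          168
3        72     ok          288
4        59   fail          236
5        15   warn           60
add column humidity_x4_plus_3 = t['humidity_x4'] + 3:
   humidity status  humidity_x4  humidity_x4_plus_3
0        77   warn          308                 311
1        43   warn          172                 175
2        42   warn          168                 171
3        72     ok          288                 291
4        59   fail          236                 239
5        15   warn           60                  63
take 3 rows with largest humidity_x4_plus_3:
   humidity status  humidity_x4  humidity_x4_plus_3
0        77   warn          308                 311
3        72     ok          288                 291
4        59   fail          236                 239

841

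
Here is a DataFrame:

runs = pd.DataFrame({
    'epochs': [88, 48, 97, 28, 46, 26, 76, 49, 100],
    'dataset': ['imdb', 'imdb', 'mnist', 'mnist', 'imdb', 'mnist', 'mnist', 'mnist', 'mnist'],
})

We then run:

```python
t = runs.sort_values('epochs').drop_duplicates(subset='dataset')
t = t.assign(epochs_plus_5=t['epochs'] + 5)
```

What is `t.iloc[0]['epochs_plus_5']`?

31

sort by epochs:
   epochs dataset
5      26   mnist
3      28   mnist
4      46    imdb
1      48    imdb
7      49   mnist
6      76   mnist
0      88    imdb
2      97   mnist
8     100   mnist
drop duplicate dataset (keep=first):
   epochs dataset
5      26   mnist
4      46    imdb
add column epochs_plus_5 = t['epochs'] + 5:
   epochs dataset  epochs_plus_5
5      26   mnist             31
4      46    imdb             51
Then the value at position 0, column 'epochs_plus_5': 31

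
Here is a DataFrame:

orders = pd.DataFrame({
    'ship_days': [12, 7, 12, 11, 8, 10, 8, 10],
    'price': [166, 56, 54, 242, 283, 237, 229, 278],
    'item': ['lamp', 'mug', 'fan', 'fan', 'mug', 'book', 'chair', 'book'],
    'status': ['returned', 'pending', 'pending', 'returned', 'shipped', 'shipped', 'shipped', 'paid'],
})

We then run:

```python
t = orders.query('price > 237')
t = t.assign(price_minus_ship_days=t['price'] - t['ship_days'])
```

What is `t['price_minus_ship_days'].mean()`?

258.0

filter rows where price > 237:
   ship_days  price  item    status
3         11    242   fan  returned
4          8    283   mug   shipped
7         10    278  book      paid
add column price_minus_ship_days = t['price'] - t['ship_days']:
   ship_days  price  item    status  price_minus_ship_days
3         11    242   fan  returned                    231
4          8    283   mug   shipped                    275
7         10    278  book      paid                    268
mean of column 'price_minus_ship_days' → 258.0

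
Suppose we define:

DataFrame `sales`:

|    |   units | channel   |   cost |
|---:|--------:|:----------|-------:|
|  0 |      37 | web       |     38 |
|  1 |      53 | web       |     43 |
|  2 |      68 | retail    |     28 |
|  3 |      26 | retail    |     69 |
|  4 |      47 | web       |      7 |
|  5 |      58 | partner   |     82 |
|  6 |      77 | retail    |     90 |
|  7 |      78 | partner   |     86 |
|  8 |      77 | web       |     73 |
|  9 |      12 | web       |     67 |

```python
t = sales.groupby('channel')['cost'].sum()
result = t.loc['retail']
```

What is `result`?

group by channel, sum of cost:
channel
partner    168
retail     187
web        228
Name: cost, dtype: int64

187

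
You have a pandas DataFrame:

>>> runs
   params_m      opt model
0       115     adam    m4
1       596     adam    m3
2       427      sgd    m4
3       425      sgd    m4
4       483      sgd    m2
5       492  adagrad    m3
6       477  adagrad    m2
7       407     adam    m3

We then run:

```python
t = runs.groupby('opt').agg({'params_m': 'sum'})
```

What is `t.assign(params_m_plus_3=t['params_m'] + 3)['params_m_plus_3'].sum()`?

group by opt, sum of params_m:
         params_m
opt              
adagrad       969
adam         1118
sgd          1335
add column params_m_plus_3 = t['params_m'] + 3:
         params_m  params_m_plus_3
opt                               
adagrad       969              972
adam         1118             1121
sgd          1335             1338

3431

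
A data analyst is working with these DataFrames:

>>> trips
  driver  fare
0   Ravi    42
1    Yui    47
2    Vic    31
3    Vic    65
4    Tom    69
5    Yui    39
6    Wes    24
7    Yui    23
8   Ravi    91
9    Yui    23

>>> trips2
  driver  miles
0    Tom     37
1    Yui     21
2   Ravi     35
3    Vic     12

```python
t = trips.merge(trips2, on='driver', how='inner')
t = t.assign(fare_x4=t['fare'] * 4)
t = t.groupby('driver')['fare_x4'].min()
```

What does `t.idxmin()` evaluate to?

Yui

merge on 'driver' (how='inner') → 9 rows:
  driver  fare  miles
0   Ravi    42     35
1    Yui    47     21
2    Vic    31     12
3    Vic    65     12
4    Tom    69     37
5    Yui    39     21
6    Yui    23     21
7   Ravi    91     35
8    Yui    23     21
add column fare_x4 = t['fare'] * 4:
  driver  fare  miles  fare_x4
0   Ravi    42     35      168
1    Yui    47     21      188
2    Vic    31     12      124
3    Vic    65     12      260
4    Tom    69     37      276
5    Yui    39     21      156
6    Yui    23     21       92
7   Ravi    91     35      364
8    Yui    23     21       92
group by driver, min of fare_x4:
driver
Ravi    168
Tom     276
Vic     124
Yui      92
Name: fare_x4, dtype: int64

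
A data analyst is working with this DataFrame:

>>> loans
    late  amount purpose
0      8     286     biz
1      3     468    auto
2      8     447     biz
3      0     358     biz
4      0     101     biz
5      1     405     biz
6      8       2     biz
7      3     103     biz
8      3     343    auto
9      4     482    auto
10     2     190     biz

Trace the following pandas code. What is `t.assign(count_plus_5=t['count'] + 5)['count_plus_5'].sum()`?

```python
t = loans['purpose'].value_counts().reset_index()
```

value_counts of purpose:
purpose
biz     8
auto    3
Name: count, dtype: int64
reset_index():
  purpose  count
0     biz      8
1    auto      3
add column count_plus_5 = t['count'] + 5:
  purpose  count  count_plus_5
0     biz      8            13
1    auto      3             8

21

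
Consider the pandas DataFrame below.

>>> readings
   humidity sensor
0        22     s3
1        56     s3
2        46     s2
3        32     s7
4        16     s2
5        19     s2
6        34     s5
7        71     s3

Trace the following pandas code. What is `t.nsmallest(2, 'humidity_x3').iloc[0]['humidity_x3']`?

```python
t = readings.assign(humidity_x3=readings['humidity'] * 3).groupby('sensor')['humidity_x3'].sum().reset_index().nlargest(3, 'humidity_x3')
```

add column humidity_x3 = readings['humidity'] * 3:
   humidity sensor  humidity_x3
0        22     s3           66
1        56     s3          168
2        46     s2          138
3        32     s7           96
4        16     s2           48
5        19     s2           57
6        34     s5          102
7        71     s3          213
group by sensor, sum of humidity_x3:
sensor
s2    243
s3    447
s5    102
s7     96
Name: humidity_x3, dtype: int64
reset_index():
  sensor  humidity_x3
0     s2          243
1     s3          447
2     s5          102
3     s7           96
take 3 rows with largest humidity_x3:
  sensor  humidity_x3
1     s3          447
0     s2          243
2     s5          102
take 2 rows with smallest humidity_x3:
  sensor  humidity_x3
2     s5          102
0     s2          243

102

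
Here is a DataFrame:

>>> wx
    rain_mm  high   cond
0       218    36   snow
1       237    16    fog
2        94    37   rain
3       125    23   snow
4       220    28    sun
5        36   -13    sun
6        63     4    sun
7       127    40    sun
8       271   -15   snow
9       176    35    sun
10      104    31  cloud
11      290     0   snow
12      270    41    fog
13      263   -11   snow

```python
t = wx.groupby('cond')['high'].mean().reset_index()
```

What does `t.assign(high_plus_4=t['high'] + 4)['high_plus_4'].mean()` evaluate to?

group by cond, mean of high:
cond
cloud    31.0
fog      28.5
rain     37.0
snow      6.6
sun      18.8
Name: high, dtype: float64
reset_index():
    cond  high
0  cloud  31.0
1    fog  28.5
2   rain  37.0
3   snow   6.6
4    sun  18.8
add column high_plus_4 = t['high'] + 4:
    cond  high  high_plus_4
0  cloud  31.0         35.0
1    fog  28.5         32.5
2   rain  37.0         41.0
3   snow   6.6         10.6
4    sun  18.8         22.8
Finally, mean of column 'high_plus_4' = 28.38.

28.38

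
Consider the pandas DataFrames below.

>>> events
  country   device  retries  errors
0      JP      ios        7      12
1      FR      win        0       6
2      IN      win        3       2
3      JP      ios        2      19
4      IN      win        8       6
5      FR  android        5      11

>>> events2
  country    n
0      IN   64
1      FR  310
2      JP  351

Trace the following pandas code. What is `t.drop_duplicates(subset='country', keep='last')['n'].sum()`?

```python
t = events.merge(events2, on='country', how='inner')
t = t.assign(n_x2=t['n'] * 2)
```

merge on 'country' (how='inner') → 6 rows:
  country   device  retries  errors    n
0      JP      ios        7      12  351
1      FR      win        0       6  310
2      IN      win        3       2   64
3      JP      ios        2      19  351
4      IN      win        8       6   64
5      FR  android        5      11  310
add column n_x2 = t['n'] * 2:
  country   device  retries  errors    n  n_x2
0      JP      ios        7      12  351   702
1      FR      win        0       6  310   620
2      IN      win        3       2   64   128
3      JP      ios        2      19  351   702
4      IN      win        8       6   64   128
5      FR  android        5      11  310   620
drop duplicate country (keep=last):
  country   device  retries  errors    n  n_x2
3      JP      ios        2      19  351   702
4      IN      win        8       6   64   128
5      FR  android        5      11  310   620
Finally, sum of column 'n' = 725.

725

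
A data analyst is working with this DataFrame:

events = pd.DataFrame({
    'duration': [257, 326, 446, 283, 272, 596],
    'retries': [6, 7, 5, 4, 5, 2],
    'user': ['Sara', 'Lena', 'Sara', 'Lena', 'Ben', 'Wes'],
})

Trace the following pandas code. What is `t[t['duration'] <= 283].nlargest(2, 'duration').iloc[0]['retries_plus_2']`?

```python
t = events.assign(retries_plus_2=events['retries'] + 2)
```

6

add column retries_plus_2 = events['retries'] + 2:
   duration  retries  user  retries_plus_2
0       257        6  Sara               8
1       326        7  Lena               9
2       446        5  Sara               7
3       283        4  Lena               6
4       272        5   Ben               7
5       596        2   Wes               4
filter rows where duration <= 283:
   duration  retries  user  retries_plus_2
0       257        6  Sara               8
3       283        4  Lena               6
4       272        5   Ben               7
take 2 rows with largest duration:
   duration  retries  user  retries_plus_2
3       283        4  Lena               6
4       272        5   Ben               7
Reading off the value at position 0, column 'retries_plus_2', we get 6.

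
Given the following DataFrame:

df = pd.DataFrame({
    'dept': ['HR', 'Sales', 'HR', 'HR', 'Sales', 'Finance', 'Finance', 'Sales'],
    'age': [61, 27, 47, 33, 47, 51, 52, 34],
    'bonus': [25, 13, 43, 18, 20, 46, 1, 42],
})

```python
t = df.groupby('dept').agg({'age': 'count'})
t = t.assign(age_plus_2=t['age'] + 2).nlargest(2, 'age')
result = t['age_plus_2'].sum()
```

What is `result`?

group by dept, count of age:
         age
dept        
Finance    2
HR         3
Sales      3
add column age_plus_2 = t['age'] + 2:
         age  age_plus_2
dept                    
Finance    2           4
HR         3           5
Sales      3           5
take 2 rows with largest age:
       age  age_plus_2
dept                  
HR       3           5
Sales    3           5

10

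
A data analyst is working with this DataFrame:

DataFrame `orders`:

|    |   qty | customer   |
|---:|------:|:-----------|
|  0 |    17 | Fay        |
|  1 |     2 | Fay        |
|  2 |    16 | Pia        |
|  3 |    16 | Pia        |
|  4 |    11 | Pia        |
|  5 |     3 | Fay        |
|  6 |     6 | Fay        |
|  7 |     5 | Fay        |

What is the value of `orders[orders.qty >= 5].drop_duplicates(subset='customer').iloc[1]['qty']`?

16

filter rows where qty >= 5:
   qty customer
0   17      Fay
2   16      Pia
3   16      Pia
4   11      Pia
6    6      Fay
7    5      Fay
drop duplicate customer (keep=first):
   qty customer
0   17      Fay
2   16      Pia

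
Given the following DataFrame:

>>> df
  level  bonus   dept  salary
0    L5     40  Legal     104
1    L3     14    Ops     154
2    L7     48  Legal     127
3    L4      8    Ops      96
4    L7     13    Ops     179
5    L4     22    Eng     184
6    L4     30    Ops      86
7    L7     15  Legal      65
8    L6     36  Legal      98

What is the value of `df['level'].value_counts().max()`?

value_counts of level:
level
L7    3
L4    3
L5    1
L3    1
L6    1
Name: count, dtype: int64
So max() = 3.

3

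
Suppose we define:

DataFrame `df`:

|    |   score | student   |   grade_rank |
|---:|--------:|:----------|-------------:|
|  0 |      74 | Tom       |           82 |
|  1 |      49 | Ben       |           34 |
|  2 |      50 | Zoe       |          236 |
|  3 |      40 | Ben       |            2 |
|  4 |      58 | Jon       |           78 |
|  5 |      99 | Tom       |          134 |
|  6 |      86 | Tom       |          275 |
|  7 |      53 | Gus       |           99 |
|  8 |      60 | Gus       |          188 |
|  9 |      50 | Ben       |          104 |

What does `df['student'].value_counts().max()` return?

3

value_counts of student:
student
Tom    3
Ben    3
Gus    2
Zoe    1
Jon    1
Name: count, dtype: int64
Then the max of the resulting series: 3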